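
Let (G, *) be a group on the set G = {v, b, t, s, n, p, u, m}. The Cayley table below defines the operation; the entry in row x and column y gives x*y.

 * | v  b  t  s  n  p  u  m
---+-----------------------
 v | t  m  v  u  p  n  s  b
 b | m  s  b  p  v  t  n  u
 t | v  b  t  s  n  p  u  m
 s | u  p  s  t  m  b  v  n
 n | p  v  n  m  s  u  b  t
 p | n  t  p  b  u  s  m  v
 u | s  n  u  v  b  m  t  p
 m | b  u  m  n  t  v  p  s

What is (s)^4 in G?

t

s^1 = s
s^2 = s*s = t
s^3 = t*s = s
s^4 = s*s = t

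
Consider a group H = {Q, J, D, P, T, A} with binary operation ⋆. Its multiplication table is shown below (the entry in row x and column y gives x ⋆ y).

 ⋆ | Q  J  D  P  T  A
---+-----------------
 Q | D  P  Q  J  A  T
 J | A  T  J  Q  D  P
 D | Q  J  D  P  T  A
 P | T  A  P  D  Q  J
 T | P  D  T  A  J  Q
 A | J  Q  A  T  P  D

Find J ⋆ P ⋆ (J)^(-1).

The identity is D. In row J, the entry D sits in column T, so J^(-1) = T.
J ⋆ P = Q
Q ⋆ T = A

A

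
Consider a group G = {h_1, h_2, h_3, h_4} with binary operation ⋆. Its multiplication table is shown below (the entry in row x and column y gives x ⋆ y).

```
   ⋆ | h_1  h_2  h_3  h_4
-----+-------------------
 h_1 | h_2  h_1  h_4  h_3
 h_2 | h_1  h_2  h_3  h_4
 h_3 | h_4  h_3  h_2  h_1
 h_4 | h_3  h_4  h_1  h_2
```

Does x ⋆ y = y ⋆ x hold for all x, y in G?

Check whether the table is symmetric across its main diagonal.
Every entry (row x, col y) equals the entry (row y, col x), so G is abelian.

Yes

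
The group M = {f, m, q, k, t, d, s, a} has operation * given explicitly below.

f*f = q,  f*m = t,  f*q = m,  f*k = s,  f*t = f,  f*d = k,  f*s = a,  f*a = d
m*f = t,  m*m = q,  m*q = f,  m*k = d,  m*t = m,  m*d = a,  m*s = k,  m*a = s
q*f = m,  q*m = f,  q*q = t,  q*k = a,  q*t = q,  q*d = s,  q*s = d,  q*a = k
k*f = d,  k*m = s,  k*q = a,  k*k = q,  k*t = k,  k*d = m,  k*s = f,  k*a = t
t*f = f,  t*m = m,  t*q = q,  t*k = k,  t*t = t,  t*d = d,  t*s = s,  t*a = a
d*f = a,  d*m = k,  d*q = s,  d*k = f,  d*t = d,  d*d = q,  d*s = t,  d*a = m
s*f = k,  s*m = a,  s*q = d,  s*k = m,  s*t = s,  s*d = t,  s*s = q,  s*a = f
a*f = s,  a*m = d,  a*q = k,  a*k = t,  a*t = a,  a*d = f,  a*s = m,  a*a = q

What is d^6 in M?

d^1 = d
d^2 = d * d = q
d^3 = q * d = s
d^4 = s * d = t
d^5 = t * d = d
d^6 = d * d = q
(Structurally, M here is isomorphic to the quaternion group Q_8.)

q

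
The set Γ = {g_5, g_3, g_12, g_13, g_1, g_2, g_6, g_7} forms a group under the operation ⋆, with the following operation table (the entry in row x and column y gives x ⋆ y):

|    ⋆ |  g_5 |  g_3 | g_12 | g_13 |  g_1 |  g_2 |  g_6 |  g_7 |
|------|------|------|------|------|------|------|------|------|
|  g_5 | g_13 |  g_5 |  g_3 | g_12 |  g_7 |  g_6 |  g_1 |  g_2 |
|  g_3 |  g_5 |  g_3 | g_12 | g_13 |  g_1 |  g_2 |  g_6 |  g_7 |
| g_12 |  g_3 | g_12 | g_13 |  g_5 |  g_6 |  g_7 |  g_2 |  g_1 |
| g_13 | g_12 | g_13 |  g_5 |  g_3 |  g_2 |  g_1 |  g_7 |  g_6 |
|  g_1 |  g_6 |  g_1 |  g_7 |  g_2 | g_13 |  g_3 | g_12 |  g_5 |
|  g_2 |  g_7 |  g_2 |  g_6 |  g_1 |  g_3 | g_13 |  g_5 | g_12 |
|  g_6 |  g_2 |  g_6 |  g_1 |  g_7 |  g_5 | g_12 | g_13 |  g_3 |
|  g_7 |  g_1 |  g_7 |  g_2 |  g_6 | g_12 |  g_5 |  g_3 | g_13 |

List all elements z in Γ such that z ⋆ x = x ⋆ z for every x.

{g_13, g_3}

An element z is central iff its row equals its column in the table.
For g_5: g_5 ⋆ g_2 = g_6 ≠ g_7 = g_2 ⋆ g_5, so g_5 ∉ Z.
Checking each element this way leaves Z(Γ) = {g_13, g_3}.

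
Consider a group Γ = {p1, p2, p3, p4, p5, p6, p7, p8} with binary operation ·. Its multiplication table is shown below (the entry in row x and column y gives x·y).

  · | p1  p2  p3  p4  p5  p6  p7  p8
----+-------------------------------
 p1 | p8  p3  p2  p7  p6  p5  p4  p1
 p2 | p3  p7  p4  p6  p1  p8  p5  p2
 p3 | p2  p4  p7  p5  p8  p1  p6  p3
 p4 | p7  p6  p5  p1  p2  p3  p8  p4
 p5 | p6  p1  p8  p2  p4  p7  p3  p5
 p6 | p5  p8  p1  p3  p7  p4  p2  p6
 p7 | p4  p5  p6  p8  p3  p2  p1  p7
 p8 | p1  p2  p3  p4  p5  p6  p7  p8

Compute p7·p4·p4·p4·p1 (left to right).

p7·p4 = p8
p8·p4 = p4
p4·p4 = p1
p1·p1 = p8

p8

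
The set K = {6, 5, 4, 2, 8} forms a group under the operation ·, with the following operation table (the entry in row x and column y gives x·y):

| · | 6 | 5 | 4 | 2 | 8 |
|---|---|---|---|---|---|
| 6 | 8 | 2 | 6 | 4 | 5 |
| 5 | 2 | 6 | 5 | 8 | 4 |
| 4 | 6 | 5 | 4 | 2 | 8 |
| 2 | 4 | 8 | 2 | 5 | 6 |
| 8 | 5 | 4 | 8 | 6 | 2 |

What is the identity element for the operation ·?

4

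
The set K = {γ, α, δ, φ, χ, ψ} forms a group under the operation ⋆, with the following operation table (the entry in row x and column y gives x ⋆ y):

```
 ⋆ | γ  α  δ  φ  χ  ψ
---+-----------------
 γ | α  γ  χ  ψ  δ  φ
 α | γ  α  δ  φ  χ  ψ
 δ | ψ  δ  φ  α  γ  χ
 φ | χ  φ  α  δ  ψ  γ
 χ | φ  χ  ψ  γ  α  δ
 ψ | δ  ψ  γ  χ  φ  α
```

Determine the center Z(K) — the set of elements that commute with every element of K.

An element z is central iff its row equals its column in the table.
For δ: δ ⋆ χ = γ ≠ ψ = χ ⋆ δ, so δ ∉ Z.
Checking each element this way leaves Z(K) = {α}.

{α}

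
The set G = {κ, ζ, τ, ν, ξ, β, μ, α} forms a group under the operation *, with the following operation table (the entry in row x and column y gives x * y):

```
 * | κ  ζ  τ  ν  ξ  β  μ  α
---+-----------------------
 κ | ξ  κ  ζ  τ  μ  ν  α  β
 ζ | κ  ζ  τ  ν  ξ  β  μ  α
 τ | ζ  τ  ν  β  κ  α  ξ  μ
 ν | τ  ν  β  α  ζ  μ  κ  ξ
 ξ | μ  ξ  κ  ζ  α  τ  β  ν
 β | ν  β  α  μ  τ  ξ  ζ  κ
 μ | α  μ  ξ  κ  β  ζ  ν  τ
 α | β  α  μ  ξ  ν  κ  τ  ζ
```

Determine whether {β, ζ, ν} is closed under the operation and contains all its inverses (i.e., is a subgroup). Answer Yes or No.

β * β = ξ, which is not in {β, ζ, ν}.
The subset is not closed under *, so it is not a subgroup.

No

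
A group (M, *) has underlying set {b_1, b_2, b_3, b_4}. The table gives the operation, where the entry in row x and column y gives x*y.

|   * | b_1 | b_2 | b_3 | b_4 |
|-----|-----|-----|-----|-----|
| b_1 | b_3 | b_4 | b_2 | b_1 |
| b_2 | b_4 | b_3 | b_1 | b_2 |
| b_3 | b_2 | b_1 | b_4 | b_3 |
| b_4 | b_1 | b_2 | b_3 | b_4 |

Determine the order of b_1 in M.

The identity element is b_4 (its row matches the header).
b_1^1 = b_1
b_1^2 = b_1*b_1 = b_3
b_1^3 = b_3*b_1 = b_2
b_1^4 = b_2*b_1 = b_4
The first power of b_1 equal to the identity is b_1^4, so ord(b_1) = 4.

4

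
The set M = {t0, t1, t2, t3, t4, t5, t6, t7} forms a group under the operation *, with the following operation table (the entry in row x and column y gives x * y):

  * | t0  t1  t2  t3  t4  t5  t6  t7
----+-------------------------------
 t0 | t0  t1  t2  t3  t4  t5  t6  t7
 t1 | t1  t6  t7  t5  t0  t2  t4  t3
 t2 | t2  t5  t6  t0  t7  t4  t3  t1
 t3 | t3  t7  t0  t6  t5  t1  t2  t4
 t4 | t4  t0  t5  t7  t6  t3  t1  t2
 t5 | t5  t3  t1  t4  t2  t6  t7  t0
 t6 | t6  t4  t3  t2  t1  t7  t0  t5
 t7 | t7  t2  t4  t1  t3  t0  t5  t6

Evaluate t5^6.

t5^1 = t5
t5^2 = t5 * t5 = t6
t5^3 = t6 * t5 = t7
t5^4 = t7 * t5 = t0
t5^5 = t0 * t5 = t5
t5^6 = t5 * t5 = t6

t6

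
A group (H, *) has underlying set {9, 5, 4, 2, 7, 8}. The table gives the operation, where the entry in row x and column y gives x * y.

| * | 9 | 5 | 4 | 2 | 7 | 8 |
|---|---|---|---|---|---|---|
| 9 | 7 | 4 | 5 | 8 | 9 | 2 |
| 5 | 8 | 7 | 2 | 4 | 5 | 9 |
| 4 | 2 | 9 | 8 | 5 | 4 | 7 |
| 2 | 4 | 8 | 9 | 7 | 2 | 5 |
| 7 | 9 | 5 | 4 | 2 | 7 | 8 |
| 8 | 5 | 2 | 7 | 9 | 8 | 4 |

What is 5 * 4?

2

Read row 5, column 4: 5 * 4 = 2.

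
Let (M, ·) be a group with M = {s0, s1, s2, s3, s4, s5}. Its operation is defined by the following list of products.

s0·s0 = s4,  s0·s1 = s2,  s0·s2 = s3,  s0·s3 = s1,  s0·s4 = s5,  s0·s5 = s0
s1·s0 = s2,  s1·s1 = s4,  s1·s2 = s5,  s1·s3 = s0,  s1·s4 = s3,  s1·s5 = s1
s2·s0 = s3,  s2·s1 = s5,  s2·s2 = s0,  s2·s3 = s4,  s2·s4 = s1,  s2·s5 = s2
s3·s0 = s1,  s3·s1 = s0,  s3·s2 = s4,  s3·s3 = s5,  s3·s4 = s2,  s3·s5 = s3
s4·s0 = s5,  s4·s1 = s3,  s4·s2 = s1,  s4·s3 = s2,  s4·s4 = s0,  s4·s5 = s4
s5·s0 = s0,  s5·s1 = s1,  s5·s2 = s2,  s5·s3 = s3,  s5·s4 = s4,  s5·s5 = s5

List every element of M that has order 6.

Identity is s5. Compute the order of each non-identity element by repeated multiplication:
  s0: s0 → s4 → s5  (order 3)
  s1: s1 → s4 → s3 → s0 → s2 → s5  (order 6)
  s2: s2 → s0 → s3 → s4 → s1 → s5  (order 6)
  s3: s3 → s5  (order 2)
  s4: s4 → s0 → s5  (order 3)
Elements of order 6: {s1, s2}.

{s1, s2}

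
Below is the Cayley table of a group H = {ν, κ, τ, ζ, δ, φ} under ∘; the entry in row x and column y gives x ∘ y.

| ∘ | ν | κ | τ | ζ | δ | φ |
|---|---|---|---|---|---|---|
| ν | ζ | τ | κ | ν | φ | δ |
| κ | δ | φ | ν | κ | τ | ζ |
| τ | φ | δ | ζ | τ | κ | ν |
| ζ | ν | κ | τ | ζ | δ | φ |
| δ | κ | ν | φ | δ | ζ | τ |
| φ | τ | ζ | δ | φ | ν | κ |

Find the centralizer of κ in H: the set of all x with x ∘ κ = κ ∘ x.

{ζ, κ, φ}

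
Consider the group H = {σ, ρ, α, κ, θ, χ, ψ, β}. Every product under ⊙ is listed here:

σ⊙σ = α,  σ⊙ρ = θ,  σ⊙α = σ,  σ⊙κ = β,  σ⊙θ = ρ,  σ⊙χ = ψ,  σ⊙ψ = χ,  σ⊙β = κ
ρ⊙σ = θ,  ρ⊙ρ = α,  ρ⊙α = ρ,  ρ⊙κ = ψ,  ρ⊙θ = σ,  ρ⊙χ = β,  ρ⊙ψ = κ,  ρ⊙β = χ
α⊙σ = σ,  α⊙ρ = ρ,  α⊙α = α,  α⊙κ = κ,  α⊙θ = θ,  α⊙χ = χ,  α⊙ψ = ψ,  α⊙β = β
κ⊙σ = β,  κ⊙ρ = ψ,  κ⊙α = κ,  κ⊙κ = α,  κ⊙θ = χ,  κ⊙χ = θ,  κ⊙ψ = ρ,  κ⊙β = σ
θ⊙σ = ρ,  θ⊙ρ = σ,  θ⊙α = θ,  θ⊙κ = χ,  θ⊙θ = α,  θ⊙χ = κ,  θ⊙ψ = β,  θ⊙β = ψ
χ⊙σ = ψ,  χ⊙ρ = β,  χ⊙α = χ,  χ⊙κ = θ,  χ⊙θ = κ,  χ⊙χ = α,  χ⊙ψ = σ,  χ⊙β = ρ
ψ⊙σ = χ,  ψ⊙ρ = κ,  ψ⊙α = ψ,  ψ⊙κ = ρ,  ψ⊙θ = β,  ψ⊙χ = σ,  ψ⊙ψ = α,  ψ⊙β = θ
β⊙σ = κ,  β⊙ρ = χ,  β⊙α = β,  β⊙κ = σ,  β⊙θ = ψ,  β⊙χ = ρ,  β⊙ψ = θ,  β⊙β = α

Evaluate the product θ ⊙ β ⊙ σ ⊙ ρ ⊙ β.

θ ⊙ β = ψ
ψ ⊙ σ = χ
χ ⊙ ρ = β
β ⊙ β = α

α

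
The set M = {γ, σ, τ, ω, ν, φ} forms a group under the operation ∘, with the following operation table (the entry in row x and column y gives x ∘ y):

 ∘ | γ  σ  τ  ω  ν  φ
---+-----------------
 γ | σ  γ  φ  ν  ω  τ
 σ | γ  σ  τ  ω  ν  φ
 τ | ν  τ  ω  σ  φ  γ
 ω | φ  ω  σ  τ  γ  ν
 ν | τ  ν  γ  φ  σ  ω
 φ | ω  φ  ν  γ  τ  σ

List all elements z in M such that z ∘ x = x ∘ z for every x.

An element z is central iff its row equals its column in the table.
For γ: γ ∘ τ = φ ≠ ν = τ ∘ γ, so γ ∉ Z.
Checking each element this way leaves Z(M) = {σ}.
(Structurally, M here is isomorphic to the symmetric group S_3.)

{σ}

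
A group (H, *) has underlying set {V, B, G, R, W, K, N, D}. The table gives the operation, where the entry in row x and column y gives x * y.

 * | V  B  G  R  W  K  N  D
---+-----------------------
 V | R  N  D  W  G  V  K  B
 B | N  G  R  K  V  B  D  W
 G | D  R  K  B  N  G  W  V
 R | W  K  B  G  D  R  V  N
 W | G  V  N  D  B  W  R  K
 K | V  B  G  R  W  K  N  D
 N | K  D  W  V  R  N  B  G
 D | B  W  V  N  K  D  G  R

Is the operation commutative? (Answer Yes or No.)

Check whether the table is symmetric across its main diagonal.
Every entry (row x, col y) equals the entry (row y, col x), so H is abelian.

Yes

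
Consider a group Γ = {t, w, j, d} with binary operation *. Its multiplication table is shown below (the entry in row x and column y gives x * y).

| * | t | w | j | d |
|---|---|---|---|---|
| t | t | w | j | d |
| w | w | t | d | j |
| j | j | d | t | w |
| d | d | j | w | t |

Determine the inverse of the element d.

d

First locate the identity: row t matches the header, so t is the identity.
Scan row d for t: d * d = t. Hence d^(-1) = d.
(Structurally, Γ here is isomorphic to the Klein four-group V_4.)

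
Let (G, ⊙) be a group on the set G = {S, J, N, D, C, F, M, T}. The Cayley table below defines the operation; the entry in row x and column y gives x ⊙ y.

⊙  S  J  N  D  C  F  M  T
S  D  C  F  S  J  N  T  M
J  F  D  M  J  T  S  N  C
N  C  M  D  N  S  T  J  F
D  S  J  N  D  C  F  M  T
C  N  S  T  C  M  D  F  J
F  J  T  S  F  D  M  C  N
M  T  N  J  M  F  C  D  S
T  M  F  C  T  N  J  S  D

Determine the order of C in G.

4

The identity element is D (its row matches the header).
C^1 = C
C^2 = C ⊙ C = M
C^3 = M ⊙ C = F
C^4 = F ⊙ C = D
The first power of C equal to the identity is C^4, so ord(C) = 4.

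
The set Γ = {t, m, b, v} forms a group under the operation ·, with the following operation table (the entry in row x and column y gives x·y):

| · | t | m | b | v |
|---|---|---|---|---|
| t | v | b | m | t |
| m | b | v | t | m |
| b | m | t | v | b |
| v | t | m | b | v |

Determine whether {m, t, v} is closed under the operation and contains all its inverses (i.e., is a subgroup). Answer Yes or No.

m·t = b, which is not in {m, t, v}.
The subset is not closed under ·, so it is not a subgroup.
(Structurally, Γ here is isomorphic to the Klein four-group V_4.)

No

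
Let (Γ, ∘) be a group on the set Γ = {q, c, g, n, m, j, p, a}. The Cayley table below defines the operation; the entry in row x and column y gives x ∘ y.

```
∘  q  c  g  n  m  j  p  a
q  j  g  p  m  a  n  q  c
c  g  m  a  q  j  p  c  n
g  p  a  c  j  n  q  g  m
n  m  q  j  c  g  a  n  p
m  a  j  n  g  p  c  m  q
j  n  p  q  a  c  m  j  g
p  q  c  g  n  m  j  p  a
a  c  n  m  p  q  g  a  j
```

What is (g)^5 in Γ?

n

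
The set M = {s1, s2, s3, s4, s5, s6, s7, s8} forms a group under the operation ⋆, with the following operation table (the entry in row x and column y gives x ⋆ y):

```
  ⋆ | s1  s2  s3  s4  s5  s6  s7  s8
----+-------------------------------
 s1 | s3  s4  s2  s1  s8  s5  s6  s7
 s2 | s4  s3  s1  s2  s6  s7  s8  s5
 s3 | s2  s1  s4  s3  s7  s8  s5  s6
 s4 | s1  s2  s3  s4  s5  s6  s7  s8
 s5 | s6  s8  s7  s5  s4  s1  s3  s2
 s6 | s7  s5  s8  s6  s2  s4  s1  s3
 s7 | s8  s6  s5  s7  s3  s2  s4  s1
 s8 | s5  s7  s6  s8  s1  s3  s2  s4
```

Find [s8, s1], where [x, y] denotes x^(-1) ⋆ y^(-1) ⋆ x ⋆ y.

s3

Identity is s4; from the table s8^(-1) = s8 and s1^(-1) = s2.
s8 ⋆ s2 = s7
s7 ⋆ s8 = s1
s1 ⋆ s1 = s3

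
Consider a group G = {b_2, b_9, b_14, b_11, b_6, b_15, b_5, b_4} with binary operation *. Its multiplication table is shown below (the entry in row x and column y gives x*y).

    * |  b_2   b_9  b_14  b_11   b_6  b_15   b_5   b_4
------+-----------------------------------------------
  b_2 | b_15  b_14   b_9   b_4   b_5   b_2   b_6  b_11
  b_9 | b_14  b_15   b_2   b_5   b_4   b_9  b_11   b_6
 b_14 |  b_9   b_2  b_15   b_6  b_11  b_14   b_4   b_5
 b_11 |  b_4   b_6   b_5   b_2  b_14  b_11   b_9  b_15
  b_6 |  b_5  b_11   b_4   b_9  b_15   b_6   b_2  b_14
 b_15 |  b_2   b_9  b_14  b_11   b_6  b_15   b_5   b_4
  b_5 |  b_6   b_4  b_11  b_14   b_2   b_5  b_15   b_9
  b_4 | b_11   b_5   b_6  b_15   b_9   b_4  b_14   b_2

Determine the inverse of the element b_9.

b_9

First locate the identity: row b_15 matches the header, so b_15 is the identity.
Scan row b_9 for b_15: b_9*b_9 = b_15. Hence b_9^(-1) = b_9.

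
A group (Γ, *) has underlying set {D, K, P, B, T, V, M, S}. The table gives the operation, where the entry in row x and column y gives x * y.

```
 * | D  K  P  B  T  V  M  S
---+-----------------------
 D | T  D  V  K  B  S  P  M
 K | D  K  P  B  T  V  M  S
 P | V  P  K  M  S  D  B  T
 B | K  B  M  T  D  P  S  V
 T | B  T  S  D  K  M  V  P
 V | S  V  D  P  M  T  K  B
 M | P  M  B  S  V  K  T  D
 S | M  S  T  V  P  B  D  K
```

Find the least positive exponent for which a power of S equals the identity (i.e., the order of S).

The identity element is K (its row matches the header).
S^1 = S
S^2 = S * S = K
The first power of S equal to the identity is S^2, so ord(S) = 2.

2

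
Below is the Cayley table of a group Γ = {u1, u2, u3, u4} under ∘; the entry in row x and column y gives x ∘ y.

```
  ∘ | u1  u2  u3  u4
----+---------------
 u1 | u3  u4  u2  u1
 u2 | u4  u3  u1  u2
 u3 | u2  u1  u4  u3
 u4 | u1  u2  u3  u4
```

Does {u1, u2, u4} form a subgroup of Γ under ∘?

u2 ∘ u2 = u3, which is not in {u1, u2, u4}.
The subset is not closed under ∘, so it is not a subgroup.

No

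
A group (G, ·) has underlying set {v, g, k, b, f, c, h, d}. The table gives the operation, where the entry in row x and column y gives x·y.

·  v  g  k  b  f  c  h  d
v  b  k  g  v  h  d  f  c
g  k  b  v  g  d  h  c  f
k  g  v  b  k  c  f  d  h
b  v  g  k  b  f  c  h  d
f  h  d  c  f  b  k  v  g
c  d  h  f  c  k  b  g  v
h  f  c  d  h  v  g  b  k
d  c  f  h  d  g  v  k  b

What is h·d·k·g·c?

h

h·d = k
k·k = b
b·g = g
g·c = h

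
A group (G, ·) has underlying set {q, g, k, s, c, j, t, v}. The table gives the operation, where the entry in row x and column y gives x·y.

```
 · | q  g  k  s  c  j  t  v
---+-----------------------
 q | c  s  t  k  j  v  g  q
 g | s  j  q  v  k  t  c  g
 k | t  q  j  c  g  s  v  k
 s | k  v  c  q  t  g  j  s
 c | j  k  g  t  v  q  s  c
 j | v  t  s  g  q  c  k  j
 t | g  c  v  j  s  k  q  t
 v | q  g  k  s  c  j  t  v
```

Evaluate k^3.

s

k^1 = k
k^2 = k·k = j
k^3 = j·k = s
(Structurally, G here is isomorphic to the cyclic group Z_8.)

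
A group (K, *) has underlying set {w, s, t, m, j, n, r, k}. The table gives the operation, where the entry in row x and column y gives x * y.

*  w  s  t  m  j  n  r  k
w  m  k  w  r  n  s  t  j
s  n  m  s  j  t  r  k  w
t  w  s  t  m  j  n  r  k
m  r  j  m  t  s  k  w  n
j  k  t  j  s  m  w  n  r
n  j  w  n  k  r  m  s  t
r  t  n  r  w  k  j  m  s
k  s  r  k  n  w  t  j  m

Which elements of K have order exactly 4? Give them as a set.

Identity is t. Compute the order of each non-identity element by repeated multiplication:
  w: w → m → r → t  (order 4)
  s: s → m → j → t  (order 4)
  m: m → t  (order 2)
  j: j → m → s → t  (order 4)
  n: n → m → k → t  (order 4)
  r: r → m → w → t  (order 4)
  k: k → m → n → t  (order 4)
Elements of order 4: {j, k, n, r, s, w}.
(Structurally, K here is isomorphic to the quaternion group Q_8.)

{j, k, n, r, s, w}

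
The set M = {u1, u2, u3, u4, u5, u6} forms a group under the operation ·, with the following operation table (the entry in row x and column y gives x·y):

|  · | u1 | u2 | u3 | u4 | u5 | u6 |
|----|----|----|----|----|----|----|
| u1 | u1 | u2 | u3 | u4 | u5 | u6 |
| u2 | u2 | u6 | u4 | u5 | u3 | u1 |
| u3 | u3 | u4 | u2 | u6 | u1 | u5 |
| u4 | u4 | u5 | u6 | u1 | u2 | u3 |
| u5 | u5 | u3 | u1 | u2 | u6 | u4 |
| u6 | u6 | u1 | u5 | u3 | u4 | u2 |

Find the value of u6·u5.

u4

Read row u6, column u5: u6·u5 = u4.
(Structurally, M here is isomorphic to the cyclic group Z_6.)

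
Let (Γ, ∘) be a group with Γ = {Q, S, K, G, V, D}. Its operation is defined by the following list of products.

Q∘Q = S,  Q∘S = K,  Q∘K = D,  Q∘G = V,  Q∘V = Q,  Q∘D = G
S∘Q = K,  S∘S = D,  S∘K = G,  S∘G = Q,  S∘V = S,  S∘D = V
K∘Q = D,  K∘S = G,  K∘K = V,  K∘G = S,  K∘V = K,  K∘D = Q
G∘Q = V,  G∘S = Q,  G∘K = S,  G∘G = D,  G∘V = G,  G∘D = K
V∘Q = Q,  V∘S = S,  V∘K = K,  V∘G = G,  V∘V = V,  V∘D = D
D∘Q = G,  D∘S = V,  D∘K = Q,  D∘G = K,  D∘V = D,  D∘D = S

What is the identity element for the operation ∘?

The identity e satisfies e ∘ x = x for all x, so its row in the table reproduces the column headers.
Row V reads: Q, S, K, G, V, D — exactly the header order. So V is the identity.

V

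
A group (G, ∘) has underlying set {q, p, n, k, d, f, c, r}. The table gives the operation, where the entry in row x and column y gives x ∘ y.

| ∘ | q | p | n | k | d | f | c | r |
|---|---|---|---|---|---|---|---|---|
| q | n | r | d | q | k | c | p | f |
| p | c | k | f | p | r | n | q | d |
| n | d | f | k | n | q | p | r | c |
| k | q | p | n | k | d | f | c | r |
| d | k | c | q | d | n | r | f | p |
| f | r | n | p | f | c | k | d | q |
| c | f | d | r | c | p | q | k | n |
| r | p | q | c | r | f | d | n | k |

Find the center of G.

An element z is central iff its row equals its column in the table.
For p: p ∘ d = r ≠ c = d ∘ p, so p ∉ Z.
Checking each element this way leaves Z(G) = {k, n}.
(Structurally, G here is isomorphic to the dihedral group D_4.)

{k, n}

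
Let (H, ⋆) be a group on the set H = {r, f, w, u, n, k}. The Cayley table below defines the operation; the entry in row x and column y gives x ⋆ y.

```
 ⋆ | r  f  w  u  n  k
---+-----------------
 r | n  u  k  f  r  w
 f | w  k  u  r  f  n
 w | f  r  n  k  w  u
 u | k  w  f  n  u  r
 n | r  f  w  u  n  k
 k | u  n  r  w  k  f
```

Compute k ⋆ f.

Read row k, column f: k ⋆ f = n.
(Structurally, H here is isomorphic to the symmetric group S_3.)

n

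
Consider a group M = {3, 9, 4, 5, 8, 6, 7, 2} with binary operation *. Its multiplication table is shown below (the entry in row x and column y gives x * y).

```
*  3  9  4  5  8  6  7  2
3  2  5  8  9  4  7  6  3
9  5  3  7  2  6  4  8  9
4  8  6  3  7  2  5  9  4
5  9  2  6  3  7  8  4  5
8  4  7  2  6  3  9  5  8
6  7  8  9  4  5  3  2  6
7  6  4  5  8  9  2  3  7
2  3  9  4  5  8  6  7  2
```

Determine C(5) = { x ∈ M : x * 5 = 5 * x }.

{2, 3, 5, 9}

Compare row 5 with column 5 entry by entry.
9 * 5 = 2 = 5 * 9, so 9 commutes with 5.
6 * 5 = 4 but 5 * 6 = 8, so 6 does not.
Collecting the elements that commute with 5: C(5) = {2, 3, 5, 9}.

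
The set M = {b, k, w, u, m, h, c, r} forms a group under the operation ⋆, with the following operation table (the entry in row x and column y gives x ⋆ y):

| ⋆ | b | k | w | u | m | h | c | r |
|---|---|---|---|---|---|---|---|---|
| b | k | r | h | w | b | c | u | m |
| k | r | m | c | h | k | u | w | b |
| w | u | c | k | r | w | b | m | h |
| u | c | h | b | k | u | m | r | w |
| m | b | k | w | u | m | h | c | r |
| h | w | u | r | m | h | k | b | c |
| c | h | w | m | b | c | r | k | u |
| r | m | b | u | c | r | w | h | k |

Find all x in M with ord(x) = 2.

{k}

Identity is m. Compute the order of each non-identity element by repeated multiplication:
  b: b → k → r → m  (order 4)
  k: k → m  (order 2)
  w: w → k → c → m  (order 4)
  u: u → k → h → m  (order 4)
  h: h → k → u → m  (order 4)
  c: c → k → w → m  (order 4)
  r: r → k → b → m  (order 4)
Elements of order 2: {k}.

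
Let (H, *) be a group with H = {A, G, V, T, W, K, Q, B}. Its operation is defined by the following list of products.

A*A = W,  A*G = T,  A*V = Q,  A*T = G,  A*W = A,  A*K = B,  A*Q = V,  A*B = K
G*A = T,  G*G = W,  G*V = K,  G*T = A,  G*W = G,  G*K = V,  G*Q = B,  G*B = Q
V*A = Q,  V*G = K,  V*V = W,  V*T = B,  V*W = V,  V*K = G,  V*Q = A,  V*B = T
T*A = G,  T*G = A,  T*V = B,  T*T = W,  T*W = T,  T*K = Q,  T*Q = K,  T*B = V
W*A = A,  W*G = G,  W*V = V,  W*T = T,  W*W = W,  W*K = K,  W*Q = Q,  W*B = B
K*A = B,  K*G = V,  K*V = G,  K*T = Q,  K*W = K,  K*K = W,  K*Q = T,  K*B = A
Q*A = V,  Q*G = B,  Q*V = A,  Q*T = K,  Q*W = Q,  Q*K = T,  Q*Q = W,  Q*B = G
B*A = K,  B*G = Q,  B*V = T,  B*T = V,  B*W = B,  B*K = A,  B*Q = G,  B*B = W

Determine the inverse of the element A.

First locate the identity: row W matches the header, so W is the identity.
Scan row A for W: A * A = W. Hence A^(-1) = A.
(Structurally, H here is isomorphic to the elementary abelian group (Z_2)^3.)

A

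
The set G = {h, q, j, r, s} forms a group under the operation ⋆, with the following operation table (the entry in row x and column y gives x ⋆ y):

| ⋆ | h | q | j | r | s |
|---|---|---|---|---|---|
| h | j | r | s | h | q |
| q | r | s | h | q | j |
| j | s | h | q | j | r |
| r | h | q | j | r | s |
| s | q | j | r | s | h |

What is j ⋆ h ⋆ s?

h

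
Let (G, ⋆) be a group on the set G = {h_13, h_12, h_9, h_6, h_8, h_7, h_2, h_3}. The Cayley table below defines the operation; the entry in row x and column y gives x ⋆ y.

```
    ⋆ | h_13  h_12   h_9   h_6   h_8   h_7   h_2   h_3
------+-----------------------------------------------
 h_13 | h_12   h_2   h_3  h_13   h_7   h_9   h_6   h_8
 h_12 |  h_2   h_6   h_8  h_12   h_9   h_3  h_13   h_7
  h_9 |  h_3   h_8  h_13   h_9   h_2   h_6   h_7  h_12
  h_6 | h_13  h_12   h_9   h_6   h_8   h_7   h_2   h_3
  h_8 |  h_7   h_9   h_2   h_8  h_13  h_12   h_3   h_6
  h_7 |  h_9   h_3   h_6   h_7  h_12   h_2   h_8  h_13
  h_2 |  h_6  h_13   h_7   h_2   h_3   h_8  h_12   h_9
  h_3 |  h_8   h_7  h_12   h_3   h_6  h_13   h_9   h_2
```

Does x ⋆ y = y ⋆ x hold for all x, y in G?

Check whether the table is symmetric across its main diagonal.
Every entry (row x, col y) equals the entry (row y, col x), so G is abelian.
(In fact G ≅ the cyclic group Z_8.)

Yes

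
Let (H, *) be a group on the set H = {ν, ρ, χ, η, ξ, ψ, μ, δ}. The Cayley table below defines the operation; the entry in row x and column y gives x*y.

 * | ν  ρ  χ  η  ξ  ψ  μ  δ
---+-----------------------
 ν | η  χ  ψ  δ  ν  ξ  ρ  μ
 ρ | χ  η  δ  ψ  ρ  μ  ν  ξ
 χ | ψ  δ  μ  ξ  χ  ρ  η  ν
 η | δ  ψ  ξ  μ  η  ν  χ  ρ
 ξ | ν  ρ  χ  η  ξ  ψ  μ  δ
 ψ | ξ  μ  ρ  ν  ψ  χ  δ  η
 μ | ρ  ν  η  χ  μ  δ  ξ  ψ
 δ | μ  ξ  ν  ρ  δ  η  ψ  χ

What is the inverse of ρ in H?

δ

First locate the identity: row ξ matches the header, so ξ is the identity.
Scan row ρ for ξ: ρ*δ = ξ. Hence ρ^(-1) = δ.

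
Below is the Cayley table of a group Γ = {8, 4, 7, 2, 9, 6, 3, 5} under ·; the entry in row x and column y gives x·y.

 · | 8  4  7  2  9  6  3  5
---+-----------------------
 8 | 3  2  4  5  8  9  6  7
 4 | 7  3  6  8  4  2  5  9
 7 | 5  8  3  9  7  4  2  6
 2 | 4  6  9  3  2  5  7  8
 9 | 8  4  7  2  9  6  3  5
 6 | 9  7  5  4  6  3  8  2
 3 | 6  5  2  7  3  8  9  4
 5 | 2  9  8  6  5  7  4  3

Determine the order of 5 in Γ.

4

The identity element is 9 (its row matches the header).
5^1 = 5
5^2 = 5·5 = 3
5^3 = 3·5 = 4
5^4 = 4·5 = 9
The first power of 5 equal to the identity is 5^4, so ord(5) = 4.
(Structurally, Γ here is isomorphic to the quaternion group Q_8.)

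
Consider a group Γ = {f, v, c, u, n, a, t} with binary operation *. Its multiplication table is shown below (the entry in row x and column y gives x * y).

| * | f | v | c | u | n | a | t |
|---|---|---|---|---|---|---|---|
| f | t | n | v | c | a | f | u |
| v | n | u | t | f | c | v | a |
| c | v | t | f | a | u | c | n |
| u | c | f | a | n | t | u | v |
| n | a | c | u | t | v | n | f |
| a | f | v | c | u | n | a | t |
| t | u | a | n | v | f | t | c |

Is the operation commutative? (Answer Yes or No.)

Yes

Check whether the table is symmetric across its main diagonal.
Every entry (row x, col y) equals the entry (row y, col x), so Γ is abelian.
(In fact Γ ≅ the cyclic group Z_7.)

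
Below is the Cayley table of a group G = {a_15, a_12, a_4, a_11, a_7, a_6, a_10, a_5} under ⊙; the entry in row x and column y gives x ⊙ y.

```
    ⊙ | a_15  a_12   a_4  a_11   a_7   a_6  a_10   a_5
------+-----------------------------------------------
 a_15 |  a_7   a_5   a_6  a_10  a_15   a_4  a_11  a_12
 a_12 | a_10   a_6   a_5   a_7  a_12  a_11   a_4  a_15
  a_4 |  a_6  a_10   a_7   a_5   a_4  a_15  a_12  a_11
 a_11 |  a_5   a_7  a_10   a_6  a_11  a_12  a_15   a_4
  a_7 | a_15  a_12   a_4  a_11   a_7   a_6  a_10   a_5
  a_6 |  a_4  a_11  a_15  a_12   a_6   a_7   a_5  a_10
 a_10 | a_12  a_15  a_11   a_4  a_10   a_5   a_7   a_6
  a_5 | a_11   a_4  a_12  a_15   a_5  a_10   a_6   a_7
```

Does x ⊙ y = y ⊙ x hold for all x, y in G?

a_12 ⊙ a_15 = a_10 but a_15 ⊙ a_12 = a_5.
Since a_12 and a_15 do not commute, G is not abelian.

No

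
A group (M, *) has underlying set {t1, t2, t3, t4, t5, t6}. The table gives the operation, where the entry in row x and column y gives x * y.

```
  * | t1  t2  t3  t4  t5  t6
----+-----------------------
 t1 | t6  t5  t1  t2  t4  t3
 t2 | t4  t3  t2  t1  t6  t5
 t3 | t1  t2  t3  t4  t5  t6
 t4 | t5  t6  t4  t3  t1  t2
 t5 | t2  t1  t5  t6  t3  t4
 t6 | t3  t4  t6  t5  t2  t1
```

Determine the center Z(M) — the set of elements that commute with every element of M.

{t3}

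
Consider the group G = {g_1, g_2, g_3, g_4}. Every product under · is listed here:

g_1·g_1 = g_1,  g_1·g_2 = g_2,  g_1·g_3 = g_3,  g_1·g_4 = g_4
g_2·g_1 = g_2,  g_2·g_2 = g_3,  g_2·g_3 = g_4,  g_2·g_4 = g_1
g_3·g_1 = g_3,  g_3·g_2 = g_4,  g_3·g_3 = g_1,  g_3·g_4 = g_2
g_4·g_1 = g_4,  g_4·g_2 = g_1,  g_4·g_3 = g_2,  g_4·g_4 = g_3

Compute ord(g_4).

The identity element is g_1 (its row matches the header).
g_4^1 = g_4
g_4^2 = g_4·g_4 = g_3
g_4^3 = g_3·g_4 = g_2
g_4^4 = g_2·g_4 = g_1
The first power of g_4 equal to the identity is g_4^4, so ord(g_4) = 4.

4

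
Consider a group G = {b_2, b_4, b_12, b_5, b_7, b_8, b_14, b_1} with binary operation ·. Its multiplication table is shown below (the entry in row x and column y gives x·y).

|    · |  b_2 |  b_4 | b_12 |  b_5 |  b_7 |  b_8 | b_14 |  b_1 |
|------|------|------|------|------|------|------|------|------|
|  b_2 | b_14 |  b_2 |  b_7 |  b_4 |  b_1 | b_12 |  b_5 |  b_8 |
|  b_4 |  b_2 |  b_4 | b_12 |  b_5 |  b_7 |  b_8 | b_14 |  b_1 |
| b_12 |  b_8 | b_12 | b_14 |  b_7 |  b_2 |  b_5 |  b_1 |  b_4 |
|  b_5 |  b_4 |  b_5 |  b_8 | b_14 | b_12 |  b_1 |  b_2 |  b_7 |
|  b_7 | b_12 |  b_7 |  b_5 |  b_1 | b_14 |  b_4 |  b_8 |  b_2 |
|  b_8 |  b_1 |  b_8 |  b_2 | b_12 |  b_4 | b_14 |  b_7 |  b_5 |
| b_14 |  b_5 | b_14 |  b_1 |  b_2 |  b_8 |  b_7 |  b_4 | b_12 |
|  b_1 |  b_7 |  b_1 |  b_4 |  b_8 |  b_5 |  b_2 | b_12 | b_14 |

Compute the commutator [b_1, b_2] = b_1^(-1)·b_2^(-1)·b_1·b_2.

b_14

Identity is b_4; from the table b_1^(-1) = b_12 and b_2^(-1) = b_5.
b_12·b_5 = b_7
b_7·b_1 = b_2
b_2·b_2 = b_14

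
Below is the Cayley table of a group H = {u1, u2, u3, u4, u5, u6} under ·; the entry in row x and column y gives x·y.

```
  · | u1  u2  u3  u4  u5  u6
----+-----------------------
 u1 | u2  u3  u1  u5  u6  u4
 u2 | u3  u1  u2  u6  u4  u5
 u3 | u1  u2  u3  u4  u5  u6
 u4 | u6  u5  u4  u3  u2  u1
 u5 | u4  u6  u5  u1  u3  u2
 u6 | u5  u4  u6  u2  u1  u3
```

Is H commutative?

u2·u6 = u5 but u6·u2 = u4.
Since u2 and u6 do not commute, H is not abelian.

No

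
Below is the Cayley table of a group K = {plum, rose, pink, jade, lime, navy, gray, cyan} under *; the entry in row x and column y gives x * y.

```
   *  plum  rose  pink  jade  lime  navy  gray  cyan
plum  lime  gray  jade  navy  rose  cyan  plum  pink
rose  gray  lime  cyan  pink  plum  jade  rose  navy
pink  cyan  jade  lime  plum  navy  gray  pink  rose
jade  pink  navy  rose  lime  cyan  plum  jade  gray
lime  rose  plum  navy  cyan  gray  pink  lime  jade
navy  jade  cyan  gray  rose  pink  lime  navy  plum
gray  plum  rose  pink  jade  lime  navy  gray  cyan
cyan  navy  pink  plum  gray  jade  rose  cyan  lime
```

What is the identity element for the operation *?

The identity e satisfies e * x = x for all x, so its row in the table reproduces the column headers.
Row gray reads: plum, rose, pink, jade, lime, navy, gray, cyan — exactly the header order. So gray is the identity.

gray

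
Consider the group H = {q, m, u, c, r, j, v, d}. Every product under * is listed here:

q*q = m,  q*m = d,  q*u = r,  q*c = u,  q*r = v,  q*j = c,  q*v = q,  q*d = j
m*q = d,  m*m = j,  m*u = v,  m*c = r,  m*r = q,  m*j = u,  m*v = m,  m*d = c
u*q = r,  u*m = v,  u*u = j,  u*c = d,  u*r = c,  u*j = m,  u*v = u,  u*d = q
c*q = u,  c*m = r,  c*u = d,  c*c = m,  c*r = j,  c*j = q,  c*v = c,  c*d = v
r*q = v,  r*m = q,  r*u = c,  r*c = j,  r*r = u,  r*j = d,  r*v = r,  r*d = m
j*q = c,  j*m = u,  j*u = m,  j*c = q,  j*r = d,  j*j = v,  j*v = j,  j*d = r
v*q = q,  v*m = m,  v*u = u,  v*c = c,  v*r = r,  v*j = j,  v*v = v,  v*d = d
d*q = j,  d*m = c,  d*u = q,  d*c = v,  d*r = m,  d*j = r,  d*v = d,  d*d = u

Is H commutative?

Check whether the table is symmetric across its main diagonal.
Every entry (row x, col y) equals the entry (row y, col x), so H is abelian.
(In fact H ≅ the cyclic group Z_8.)

Yes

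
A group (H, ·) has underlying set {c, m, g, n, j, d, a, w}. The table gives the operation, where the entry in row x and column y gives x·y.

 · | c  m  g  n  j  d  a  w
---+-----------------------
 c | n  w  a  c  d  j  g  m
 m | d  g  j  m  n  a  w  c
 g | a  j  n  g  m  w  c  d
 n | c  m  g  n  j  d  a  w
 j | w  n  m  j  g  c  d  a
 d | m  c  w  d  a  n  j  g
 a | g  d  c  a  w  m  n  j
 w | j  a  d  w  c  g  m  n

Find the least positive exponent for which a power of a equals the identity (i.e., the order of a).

2

The identity element is n (its row matches the header).
a^1 = a
a^2 = a·a = n
The first power of a equal to the identity is a^2, so ord(a) = 2.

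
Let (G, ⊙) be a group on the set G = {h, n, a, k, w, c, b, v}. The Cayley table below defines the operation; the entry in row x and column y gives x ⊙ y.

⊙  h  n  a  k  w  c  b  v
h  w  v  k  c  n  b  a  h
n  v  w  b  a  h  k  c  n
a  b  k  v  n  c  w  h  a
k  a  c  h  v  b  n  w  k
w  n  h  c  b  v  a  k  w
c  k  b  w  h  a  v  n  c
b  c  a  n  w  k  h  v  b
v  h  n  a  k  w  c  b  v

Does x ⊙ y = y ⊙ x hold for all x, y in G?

n ⊙ a = b but a ⊙ n = k.
Since n and a do not commute, G is not abelian.

No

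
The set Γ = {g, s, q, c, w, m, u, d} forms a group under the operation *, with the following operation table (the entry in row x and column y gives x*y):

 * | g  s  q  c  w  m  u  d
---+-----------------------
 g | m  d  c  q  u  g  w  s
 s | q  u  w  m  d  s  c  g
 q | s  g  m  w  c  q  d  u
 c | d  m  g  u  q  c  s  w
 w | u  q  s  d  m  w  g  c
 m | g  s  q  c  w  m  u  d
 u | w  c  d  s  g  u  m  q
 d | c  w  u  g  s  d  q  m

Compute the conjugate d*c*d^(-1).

s

The identity is m. In row d, the entry m sits in column d, so d^(-1) = d.
d*c = g
g*d = s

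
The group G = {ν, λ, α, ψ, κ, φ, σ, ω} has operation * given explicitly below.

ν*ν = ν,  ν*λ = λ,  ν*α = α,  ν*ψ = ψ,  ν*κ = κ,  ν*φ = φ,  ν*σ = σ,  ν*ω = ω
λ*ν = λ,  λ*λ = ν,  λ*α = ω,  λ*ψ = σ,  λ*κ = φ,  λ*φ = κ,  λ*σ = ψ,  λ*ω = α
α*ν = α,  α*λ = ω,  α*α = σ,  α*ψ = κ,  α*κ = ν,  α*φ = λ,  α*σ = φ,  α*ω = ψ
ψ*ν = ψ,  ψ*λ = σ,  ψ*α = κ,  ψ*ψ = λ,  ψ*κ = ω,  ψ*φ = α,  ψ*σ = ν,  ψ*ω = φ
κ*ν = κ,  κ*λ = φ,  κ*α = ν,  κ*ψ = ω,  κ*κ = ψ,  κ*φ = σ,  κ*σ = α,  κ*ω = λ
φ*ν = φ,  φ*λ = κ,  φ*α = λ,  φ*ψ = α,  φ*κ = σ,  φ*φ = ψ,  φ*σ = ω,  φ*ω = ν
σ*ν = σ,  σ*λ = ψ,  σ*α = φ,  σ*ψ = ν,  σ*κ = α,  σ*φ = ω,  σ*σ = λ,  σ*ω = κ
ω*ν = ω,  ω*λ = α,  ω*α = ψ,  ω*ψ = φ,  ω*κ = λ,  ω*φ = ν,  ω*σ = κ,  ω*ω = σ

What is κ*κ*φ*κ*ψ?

ψ

κ*κ = ψ
ψ*φ = α
α*κ = ν
ν*ψ = ψ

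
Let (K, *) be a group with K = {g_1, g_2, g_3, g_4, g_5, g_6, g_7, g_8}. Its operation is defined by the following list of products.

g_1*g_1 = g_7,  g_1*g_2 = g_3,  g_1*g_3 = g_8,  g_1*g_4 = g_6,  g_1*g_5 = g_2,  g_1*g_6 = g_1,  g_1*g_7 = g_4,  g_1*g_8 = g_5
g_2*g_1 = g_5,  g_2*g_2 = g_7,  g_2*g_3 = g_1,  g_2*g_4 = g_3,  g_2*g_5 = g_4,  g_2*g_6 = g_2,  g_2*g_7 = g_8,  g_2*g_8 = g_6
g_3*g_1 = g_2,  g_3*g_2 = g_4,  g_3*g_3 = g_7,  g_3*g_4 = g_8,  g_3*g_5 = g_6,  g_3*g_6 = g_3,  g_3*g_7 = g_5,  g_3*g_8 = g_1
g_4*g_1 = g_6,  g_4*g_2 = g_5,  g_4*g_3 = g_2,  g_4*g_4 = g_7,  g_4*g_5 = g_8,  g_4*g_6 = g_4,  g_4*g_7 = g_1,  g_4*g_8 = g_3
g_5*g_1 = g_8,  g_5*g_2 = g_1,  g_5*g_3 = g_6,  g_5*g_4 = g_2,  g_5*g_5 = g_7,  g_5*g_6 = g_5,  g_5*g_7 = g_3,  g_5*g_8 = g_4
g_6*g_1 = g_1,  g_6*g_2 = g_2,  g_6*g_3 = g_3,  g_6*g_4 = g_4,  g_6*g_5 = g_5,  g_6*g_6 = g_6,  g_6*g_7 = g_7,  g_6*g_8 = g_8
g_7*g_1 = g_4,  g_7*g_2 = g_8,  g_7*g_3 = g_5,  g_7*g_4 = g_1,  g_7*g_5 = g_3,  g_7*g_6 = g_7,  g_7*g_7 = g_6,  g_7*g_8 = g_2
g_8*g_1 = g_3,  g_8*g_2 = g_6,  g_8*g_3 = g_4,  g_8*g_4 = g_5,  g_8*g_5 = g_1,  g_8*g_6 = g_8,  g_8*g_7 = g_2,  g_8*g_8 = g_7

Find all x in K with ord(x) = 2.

{g_7}

Identity is g_6. Compute the order of each non-identity element by repeated multiplication:
  g_1: g_1 → g_7 → g_4 → g_6  (order 4)
  g_2: g_2 → g_7 → g_8 → g_6  (order 4)
  g_3: g_3 → g_7 → g_5 → g_6  (order 4)
  g_4: g_4 → g_7 → g_1 → g_6  (order 4)
  g_5: g_5 → g_7 → g_3 → g_6  (order 4)
  g_7: g_7 → g_6  (order 2)
  g_8: g_8 → g_7 → g_2 → g_6  (order 4)
Elements of order 2: {g_7}.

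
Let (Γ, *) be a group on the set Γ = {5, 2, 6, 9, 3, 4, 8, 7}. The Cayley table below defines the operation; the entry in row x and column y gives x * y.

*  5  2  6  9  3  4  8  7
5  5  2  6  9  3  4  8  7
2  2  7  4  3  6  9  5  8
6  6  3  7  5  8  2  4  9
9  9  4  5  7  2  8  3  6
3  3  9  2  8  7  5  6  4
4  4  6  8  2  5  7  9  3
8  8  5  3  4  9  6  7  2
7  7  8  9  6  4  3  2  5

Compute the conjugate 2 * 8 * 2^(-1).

8

The identity is 5. In row 2, the entry 5 sits in column 8, so 2^(-1) = 8.
2 * 8 = 5
5 * 8 = 8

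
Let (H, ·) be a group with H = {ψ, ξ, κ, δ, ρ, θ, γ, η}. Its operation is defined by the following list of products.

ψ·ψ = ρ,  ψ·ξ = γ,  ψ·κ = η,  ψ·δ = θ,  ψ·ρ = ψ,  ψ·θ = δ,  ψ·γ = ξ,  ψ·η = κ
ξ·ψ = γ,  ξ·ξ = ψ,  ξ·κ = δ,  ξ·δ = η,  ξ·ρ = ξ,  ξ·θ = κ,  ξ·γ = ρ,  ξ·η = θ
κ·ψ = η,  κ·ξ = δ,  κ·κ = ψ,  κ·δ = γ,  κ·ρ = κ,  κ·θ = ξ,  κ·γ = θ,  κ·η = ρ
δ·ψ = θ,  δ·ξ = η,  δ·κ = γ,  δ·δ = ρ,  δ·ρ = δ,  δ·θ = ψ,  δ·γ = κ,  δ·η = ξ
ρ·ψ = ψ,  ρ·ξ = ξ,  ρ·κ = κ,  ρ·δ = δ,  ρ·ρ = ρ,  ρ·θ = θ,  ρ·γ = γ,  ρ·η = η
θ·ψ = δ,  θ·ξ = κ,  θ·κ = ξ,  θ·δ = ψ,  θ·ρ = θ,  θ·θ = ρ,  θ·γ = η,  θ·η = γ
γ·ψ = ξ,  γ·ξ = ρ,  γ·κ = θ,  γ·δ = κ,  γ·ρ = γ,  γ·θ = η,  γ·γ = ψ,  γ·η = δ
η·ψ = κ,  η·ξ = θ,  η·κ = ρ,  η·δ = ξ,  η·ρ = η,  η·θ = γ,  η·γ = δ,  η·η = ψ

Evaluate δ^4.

δ^1 = δ
δ^2 = δ·δ = ρ
δ^3 = ρ·δ = δ
δ^4 = δ·δ = ρ

ρ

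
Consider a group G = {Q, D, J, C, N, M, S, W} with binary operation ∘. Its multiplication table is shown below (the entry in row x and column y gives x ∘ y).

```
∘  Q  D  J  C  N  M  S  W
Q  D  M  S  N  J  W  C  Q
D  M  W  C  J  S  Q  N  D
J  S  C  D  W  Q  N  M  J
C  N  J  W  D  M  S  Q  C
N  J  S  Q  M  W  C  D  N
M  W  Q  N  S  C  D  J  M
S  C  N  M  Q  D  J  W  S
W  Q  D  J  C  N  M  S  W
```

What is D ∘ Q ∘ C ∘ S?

D ∘ Q = M
M ∘ C = S
S ∘ S = W

W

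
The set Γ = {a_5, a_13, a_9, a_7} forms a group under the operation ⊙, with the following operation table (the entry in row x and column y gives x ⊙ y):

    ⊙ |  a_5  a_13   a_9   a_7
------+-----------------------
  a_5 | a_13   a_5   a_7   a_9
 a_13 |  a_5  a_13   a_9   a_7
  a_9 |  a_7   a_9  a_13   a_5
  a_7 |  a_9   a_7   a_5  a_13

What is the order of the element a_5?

The identity element is a_13 (its row matches the header).
a_5^1 = a_5
a_5^2 = a_5 ⊙ a_5 = a_13
The first power of a_5 equal to the identity is a_5^2, so ord(a_5) = 2.

2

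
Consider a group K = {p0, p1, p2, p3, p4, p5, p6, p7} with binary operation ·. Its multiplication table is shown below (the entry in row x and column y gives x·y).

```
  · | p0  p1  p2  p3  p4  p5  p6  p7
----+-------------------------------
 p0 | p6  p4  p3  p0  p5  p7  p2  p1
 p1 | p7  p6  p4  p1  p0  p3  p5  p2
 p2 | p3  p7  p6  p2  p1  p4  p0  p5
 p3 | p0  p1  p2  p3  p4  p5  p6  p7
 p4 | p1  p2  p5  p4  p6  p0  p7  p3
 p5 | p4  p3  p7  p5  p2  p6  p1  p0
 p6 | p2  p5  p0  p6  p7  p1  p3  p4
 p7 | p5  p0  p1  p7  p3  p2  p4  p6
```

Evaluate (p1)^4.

p1^1 = p1
p1^2 = p1·p1 = p6
p1^3 = p6·p1 = p5
p1^4 = p5·p1 = p3

p3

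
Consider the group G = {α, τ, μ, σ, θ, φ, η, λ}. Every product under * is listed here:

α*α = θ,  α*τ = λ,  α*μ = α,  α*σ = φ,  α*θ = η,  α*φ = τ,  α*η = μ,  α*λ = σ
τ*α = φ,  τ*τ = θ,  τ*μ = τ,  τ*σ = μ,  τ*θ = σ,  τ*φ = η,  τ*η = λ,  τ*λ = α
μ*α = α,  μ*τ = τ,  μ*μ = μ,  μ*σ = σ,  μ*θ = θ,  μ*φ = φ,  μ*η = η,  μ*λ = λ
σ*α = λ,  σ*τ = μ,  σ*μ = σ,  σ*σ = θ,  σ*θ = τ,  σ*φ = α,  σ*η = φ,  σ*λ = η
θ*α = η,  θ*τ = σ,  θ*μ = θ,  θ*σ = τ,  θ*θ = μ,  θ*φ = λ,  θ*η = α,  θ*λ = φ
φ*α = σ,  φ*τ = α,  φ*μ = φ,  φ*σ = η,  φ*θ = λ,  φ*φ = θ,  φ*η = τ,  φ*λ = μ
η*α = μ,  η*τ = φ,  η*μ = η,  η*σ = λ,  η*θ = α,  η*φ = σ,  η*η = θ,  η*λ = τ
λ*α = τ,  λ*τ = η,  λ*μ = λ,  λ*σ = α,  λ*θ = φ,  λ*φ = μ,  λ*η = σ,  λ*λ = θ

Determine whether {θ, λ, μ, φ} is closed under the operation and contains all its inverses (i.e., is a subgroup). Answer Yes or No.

{θ, λ, μ, φ} contains the identity μ.
Checking products: every product of two elements of {θ, λ, μ, φ} (read from the table) lies in {θ, λ, μ, φ}, so the set is closed.
In a finite group, a nonempty closed subset is a subgroup. So {θ, λ, μ, φ} ≤ G.

Yes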